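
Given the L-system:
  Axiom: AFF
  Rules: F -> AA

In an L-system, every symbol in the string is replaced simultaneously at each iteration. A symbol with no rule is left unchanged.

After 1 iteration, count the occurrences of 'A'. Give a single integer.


Answer: 5

Derivation:
Step 0: AFF  (1 'A')
Step 1: AAAAA  (5 'A')


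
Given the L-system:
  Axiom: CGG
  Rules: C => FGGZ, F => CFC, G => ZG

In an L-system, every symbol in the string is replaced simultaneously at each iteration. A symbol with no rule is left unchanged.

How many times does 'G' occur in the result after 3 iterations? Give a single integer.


Answer: 8

Derivation:
Step 0: CGG  (2 'G')
Step 1: FGGZZGZG  (4 'G')
Step 2: CFCZGZGZZZGZZG  (4 'G')
Step 3: FGGZCFCFGGZZZGZZGZZZZGZZZG  (8 'G')


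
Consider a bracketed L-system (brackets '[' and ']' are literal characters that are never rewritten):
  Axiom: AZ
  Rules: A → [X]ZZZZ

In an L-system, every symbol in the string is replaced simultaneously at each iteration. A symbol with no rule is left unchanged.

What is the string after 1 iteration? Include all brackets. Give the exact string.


Step 0: AZ
Step 1: [X]ZZZZZ

Answer: [X]ZZZZZ


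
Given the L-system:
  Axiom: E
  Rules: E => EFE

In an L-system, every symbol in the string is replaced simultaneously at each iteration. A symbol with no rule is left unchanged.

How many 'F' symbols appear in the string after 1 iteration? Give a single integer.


Answer: 1

Derivation:
Step 0: E  (0 'F')
Step 1: EFE  (1 'F')


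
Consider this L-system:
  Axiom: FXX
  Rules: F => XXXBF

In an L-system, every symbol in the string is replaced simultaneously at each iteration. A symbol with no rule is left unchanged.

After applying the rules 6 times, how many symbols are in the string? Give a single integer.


Step 0: length = 3
Step 1: length = 7
Step 2: length = 11
Step 3: length = 15
Step 4: length = 19
Step 5: length = 23
Step 6: length = 27

Answer: 27


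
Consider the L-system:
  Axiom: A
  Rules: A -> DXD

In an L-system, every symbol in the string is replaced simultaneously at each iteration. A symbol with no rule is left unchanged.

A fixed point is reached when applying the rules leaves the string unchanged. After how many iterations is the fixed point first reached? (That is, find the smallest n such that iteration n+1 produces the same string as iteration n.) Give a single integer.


Step 0: A
Step 1: DXD
Step 2: DXD  (unchanged — fixed point at step 1)

Answer: 1


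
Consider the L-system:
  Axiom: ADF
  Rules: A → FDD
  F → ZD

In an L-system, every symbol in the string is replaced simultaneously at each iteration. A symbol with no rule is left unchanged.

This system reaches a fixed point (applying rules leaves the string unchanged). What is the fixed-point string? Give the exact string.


Answer: ZDDDDZD

Derivation:
Step 0: ADF
Step 1: FDDDZD
Step 2: ZDDDDZD
Step 3: ZDDDDZD  (unchanged — fixed point at step 2)


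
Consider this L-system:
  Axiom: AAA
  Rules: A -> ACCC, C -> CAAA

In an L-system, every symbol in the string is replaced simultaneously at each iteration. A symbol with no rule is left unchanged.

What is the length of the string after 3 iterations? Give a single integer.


Step 0: length = 3
Step 1: length = 12
Step 2: length = 48
Step 3: length = 192

Answer: 192


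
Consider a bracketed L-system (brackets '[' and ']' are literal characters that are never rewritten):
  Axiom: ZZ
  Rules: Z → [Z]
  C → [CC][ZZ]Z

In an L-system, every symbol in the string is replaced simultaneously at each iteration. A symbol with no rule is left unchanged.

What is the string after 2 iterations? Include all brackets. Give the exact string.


Answer: [[Z]][[Z]]

Derivation:
Step 0: ZZ
Step 1: [Z][Z]
Step 2: [[Z]][[Z]]


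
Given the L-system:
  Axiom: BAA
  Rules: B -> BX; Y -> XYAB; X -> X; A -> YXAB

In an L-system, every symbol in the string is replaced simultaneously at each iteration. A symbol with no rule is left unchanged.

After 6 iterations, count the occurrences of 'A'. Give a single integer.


Step 0: BAA  (2 'A')
Step 1: BXYXABYXAB  (2 'A')
Step 2: BXXXYABXYXABBXXYABXYXABBX  (4 'A')
Step 3: BXXXXXYABYXABBXXXYABXYXABBXBXXXXYABYXABBXXXYABXYXABBXBXX  (8 'A')
Step 4: BXXXXXXXYABYXABBXXYABXYXABBXBXXXXXYABYXABBXXXYABXYXABBXBXXBXXXXXXYABYXABBXXYABXYXABBXBXXXXXYABYXABBXXXYABXYXABBXBXXBXXX  (16 'A')
Step 5: BXXXXXXXXXYABYXABBXXYABXYXABBXBXXXXYABYXABBXXXYABXYXABBXBXXBXXXXXXXYABYXABBXXYABXYXABBXBXXXXXYABYXABBXXXYABXYXABBXBXXBXXXBXXXXXXXXYABYXABBXXYABXYXABBXBXXXXYABYXABBXXXYABXYXABBXBXXBXXXXXXXYABYXABBXXYABXYXABBXBXXXXXYABYXABBXXXYABXYXABBXBXXBXXXBXXXX  (32 'A')
Step 6: BXXXXXXXXXXXYABYXABBXXYABXYXABBXBXXXXYABYXABBXXXYABXYXABBXBXXBXXXXXXYABYXABBXXYABXYXABBXBXXXXXYABYXABBXXXYABXYXABBXBXXBXXXBXXXXXXXXXYABYXABBXXYABXYXABBXBXXXXYABYXABBXXXYABXYXABBXBXXBXXXXXXXYABYXABBXXYABXYXABBXBXXXXXYABYXABBXXXYABXYXABBXBXXBXXXBXXXXBXXXXXXXXXXYABYXABBXXYABXYXABBXBXXXXYABYXABBXXXYABXYXABBXBXXBXXXXXXYABYXABBXXYABXYXABBXBXXXXXYABYXABBXXXYABXYXABBXBXXBXXXBXXXXXXXXXYABYXABBXXYABXYXABBXBXXXXYABYXABBXXXYABXYXABBXBXXBXXXXXXXYABYXABBXXYABXYXABBXBXXXXXYABYXABBXXXYABXYXABBXBXXBXXXBXXXXBXXXXX  (64 'A')

Answer: 64


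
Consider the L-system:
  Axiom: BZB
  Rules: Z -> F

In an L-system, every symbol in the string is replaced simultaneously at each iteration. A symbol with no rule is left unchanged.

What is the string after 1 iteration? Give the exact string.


Step 0: BZB
Step 1: BFB

Answer: BFB


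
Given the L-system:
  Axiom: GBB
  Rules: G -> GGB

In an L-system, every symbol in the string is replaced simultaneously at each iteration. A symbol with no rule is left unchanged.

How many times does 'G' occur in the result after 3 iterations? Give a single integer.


Step 0: GBB  (1 'G')
Step 1: GGBBB  (2 'G')
Step 2: GGBGGBBBB  (4 'G')
Step 3: GGBGGBBGGBGGBBBBB  (8 'G')

Answer: 8


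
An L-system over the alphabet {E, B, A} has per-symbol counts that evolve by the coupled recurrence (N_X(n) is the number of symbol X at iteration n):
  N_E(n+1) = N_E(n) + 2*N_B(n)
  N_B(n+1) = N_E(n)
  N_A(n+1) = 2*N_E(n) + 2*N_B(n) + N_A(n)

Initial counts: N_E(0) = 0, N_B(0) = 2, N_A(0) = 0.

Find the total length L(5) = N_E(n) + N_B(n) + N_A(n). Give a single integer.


Answer: 188

Derivation:
Step 0: N_E=0, N_B=2, N_A=0, L=2
Step 1: N_E=4, N_B=0, N_A=4, L=8
Step 2: N_E=4, N_B=4, N_A=12, L=20
Step 3: N_E=12, N_B=4, N_A=28, L=44
Step 4: N_E=20, N_B=12, N_A=60, L=92
Step 5: N_E=44, N_B=20, N_A=124, L=188


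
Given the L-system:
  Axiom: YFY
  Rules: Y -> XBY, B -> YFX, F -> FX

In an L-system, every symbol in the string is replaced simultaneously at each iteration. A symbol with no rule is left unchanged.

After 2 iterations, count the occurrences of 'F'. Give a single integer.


Step 0: YFY  (1 'F')
Step 1: XBYFXXBY  (1 'F')
Step 2: XYFXXBYFXXXYFXXBY  (3 'F')

Answer: 3


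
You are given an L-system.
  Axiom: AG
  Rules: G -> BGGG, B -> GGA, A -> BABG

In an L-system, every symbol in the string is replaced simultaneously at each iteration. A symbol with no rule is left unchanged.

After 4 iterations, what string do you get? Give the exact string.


Step 0: AG
Step 1: BABGBGGG
Step 2: GGABABGGGABGGGGGABGGGBGGGBGGG
Step 3: BGGGBGGGBABGGGABABGGGABGGGBGGGBGGGBABGGGABGGGBGGGBGGGBGGGBGGGBABGGGABGGGBGGGBGGGGGABGGGBGGGBGGGGGABGGGBGGGBGGG
Step 4: GGABGGGBGGGBGGGGGABGGGBGGGBGGGGGABABGGGABGGGBGGGBGGGBABGGGABABGGGABGGGBGGGBGGGBABGGGABGGGBGGGBGGGGGABGGGBGGGBGGGGGABGGGBGGGBGGGGGABABGGGABGGGBGGGBGGGBABGGGABGGGBGGGBGGGGGABGGGBGGGBGGGGGABGGGBGGGBGGGGGABGGGBGGGBGGGGGABGGGBGGGBGGGGGABABGGGABGGGBGGGBGGGBABGGGABGGGBGGGBGGGGGABGGGBGGGBGGGGGABGGGBGGGBGGGBGGGBGGGBABGGGABGGGBGGGBGGGGGABGGGBGGGBGGGGGABGGGBGGGBGGGBGGGBGGGBABGGGABGGGBGGGBGGGGGABGGGBGGGBGGGGGABGGGBGGGBGGG

Answer: GGABGGGBGGGBGGGGGABGGGBGGGBGGGGGABABGGGABGGGBGGGBGGGBABGGGABABGGGABGGGBGGGBGGGBABGGGABGGGBGGGBGGGGGABGGGBGGGBGGGGGABGGGBGGGBGGGGGABABGGGABGGGBGGGBGGGBABGGGABGGGBGGGBGGGGGABGGGBGGGBGGGGGABGGGBGGGBGGGGGABGGGBGGGBGGGGGABGGGBGGGBGGGGGABABGGGABGGGBGGGBGGGBABGGGABGGGBGGGBGGGGGABGGGBGGGBGGGGGABGGGBGGGBGGGBGGGBGGGBABGGGABGGGBGGGBGGGGGABGGGBGGGBGGGGGABGGGBGGGBGGGBGGGBGGGBABGGGABGGGBGGGBGGGGGABGGGBGGGBGGGGGABGGGBGGGBGGG


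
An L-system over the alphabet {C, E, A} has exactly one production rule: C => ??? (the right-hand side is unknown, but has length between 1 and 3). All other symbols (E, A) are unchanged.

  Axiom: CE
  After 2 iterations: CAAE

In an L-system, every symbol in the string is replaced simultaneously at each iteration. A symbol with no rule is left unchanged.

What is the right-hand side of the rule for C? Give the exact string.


Trying C => CA:
  Step 0: CE
  Step 1: CAE
  Step 2: CAAE
Matches the given result.

Answer: CA


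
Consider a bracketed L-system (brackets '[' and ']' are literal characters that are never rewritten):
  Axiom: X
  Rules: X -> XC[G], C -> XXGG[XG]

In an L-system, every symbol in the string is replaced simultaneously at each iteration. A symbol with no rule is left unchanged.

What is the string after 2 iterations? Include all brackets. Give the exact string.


Answer: XC[G]XXGG[XG][G]

Derivation:
Step 0: X
Step 1: XC[G]
Step 2: XC[G]XXGG[XG][G]


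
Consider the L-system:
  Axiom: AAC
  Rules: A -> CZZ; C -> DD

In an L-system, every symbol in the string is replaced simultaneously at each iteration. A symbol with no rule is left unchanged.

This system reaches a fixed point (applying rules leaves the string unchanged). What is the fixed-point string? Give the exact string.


Answer: DDZZDDZZDD

Derivation:
Step 0: AAC
Step 1: CZZCZZDD
Step 2: DDZZDDZZDD
Step 3: DDZZDDZZDD  (unchanged — fixed point at step 2)


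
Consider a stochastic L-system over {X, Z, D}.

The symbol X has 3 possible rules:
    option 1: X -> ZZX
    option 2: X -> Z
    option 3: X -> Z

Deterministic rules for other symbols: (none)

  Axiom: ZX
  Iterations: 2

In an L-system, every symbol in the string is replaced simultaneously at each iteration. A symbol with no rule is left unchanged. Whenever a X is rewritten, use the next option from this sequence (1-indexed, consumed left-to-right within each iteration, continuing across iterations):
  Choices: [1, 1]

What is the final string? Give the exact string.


Answer: ZZZZZX

Derivation:
Step 0: ZX
Step 1: ZZZX  (used choices [1])
Step 2: ZZZZZX  (used choices [1])


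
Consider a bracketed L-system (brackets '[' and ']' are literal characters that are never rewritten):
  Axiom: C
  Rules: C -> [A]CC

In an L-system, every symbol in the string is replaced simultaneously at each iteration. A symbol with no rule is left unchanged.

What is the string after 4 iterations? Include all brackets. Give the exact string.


Step 0: C
Step 1: [A]CC
Step 2: [A][A]CC[A]CC
Step 3: [A][A][A]CC[A]CC[A][A]CC[A]CC
Step 4: [A][A][A][A]CC[A]CC[A][A]CC[A]CC[A][A][A]CC[A]CC[A][A]CC[A]CC

Answer: [A][A][A][A]CC[A]CC[A][A]CC[A]CC[A][A][A]CC[A]CC[A][A]CC[A]CC


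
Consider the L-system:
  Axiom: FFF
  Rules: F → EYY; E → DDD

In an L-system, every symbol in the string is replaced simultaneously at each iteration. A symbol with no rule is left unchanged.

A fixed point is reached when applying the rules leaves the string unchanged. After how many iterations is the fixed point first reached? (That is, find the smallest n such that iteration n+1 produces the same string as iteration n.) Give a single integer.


Answer: 2

Derivation:
Step 0: FFF
Step 1: EYYEYYEYY
Step 2: DDDYYDDDYYDDDYY
Step 3: DDDYYDDDYYDDDYY  (unchanged — fixed point at step 2)


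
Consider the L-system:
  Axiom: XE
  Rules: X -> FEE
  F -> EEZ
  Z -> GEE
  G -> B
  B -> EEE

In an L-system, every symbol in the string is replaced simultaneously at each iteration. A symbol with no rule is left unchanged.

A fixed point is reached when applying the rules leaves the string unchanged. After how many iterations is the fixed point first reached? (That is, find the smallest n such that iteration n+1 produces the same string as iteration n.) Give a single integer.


Step 0: XE
Step 1: FEEE
Step 2: EEZEEE
Step 3: EEGEEEEE
Step 4: EEBEEEEE
Step 5: EEEEEEEEEE
Step 6: EEEEEEEEEE  (unchanged — fixed point at step 5)

Answer: 5


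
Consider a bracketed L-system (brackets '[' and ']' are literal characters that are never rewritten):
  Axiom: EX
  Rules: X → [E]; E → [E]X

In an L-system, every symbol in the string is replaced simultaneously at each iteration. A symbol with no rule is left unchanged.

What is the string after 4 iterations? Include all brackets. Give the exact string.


Step 0: EX
Step 1: [E]X[E]
Step 2: [[E]X][E][[E]X]
Step 3: [[[E]X][E]][[E]X][[[E]X][E]]
Step 4: [[[[E]X][E]][[E]X]][[[E]X][E]][[[[E]X][E]][[E]X]]

Answer: [[[[E]X][E]][[E]X]][[[E]X][E]][[[[E]X][E]][[E]X]]


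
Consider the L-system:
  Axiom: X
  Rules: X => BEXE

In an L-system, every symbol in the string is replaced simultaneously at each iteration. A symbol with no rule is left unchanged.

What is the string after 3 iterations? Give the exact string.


Answer: BEBEBEXEEE

Derivation:
Step 0: X
Step 1: BEXE
Step 2: BEBEXEE
Step 3: BEBEBEXEEE


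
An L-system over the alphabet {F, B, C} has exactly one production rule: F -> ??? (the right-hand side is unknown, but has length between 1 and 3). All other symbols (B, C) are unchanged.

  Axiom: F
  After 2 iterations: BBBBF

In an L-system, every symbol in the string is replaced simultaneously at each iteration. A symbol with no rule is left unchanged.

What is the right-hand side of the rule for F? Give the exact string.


Answer: BBF

Derivation:
Trying F -> BBF:
  Step 0: F
  Step 1: BBF
  Step 2: BBBBF
Matches the given result.


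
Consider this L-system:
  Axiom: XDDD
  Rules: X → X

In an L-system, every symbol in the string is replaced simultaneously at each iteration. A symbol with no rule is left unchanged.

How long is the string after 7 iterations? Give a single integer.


Step 0: length = 4
Step 1: length = 4
Step 2: length = 4
Step 3: length = 4
Step 4: length = 4
Step 5: length = 4
Step 6: length = 4
Step 7: length = 4

Answer: 4


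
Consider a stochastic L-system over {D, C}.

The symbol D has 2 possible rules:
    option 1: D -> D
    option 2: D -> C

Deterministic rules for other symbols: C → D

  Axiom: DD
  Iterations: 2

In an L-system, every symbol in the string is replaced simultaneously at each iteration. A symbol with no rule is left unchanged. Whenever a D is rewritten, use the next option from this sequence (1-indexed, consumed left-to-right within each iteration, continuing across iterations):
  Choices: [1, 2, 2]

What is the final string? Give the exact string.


Answer: CD

Derivation:
Step 0: DD
Step 1: DC  (used choices [1, 2])
Step 2: CD  (used choices [2])


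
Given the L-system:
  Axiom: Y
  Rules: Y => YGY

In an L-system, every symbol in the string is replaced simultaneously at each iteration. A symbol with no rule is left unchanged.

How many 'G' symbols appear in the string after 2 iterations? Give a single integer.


Answer: 3

Derivation:
Step 0: Y  (0 'G')
Step 1: YGY  (1 'G')
Step 2: YGYGYGY  (3 'G')


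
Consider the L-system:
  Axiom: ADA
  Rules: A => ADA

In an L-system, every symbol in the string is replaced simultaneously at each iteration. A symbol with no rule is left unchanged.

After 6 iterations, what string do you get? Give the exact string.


Answer: ADADADADADADADADADADADADADADADADADADADADADADADADADADADADADADADADADADADADADADADADADADADADADADADADADADADADADADADADADADADADADADADADADADADADADADADADADADADADADADADADADADADADADADADADADADADADADADADADADADADADADADADADADADADADADADADADADADADADADADADADADADADADADADADA

Derivation:
Step 0: ADA
Step 1: ADADADA
Step 2: ADADADADADADADA
Step 3: ADADADADADADADADADADADADADADADA
Step 4: ADADADADADADADADADADADADADADADADADADADADADADADADADADADADADADADA
Step 5: ADADADADADADADADADADADADADADADADADADADADADADADADADADADADADADADADADADADADADADADADADADADADADADADADADADADADADADADADADADADADADADADA
Step 6: ADADADADADADADADADADADADADADADADADADADADADADADADADADADADADADADADADADADADADADADADADADADADADADADADADADADADADADADADADADADADADADADADADADADADADADADADADADADADADADADADADADADADADADADADADADADADADADADADADADADADADADADADADADADADADADADADADADADADADADADADADADADADADADADA


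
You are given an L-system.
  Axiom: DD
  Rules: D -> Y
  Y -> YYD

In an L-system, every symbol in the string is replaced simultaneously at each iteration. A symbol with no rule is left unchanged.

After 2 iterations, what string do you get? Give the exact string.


Step 0: DD
Step 1: YY
Step 2: YYDYYD

Answer: YYDYYD


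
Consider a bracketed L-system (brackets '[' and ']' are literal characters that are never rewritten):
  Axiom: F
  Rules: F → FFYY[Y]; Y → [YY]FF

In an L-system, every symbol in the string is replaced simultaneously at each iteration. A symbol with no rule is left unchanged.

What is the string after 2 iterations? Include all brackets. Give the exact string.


Step 0: F
Step 1: FFYY[Y]
Step 2: FFYY[Y]FFYY[Y][YY]FF[YY]FF[[YY]FF]

Answer: FFYY[Y]FFYY[Y][YY]FF[YY]FF[[YY]FF]


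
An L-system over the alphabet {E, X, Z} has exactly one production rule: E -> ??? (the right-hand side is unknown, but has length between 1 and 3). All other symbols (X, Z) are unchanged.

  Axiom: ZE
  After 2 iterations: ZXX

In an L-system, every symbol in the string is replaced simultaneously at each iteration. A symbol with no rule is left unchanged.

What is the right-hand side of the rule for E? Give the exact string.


Trying E -> XX:
  Step 0: ZE
  Step 1: ZXX
  Step 2: ZXX
Matches the given result.

Answer: XX


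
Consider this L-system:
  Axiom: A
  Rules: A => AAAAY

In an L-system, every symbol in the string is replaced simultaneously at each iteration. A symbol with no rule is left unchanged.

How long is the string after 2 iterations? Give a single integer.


Step 0: length = 1
Step 1: length = 5
Step 2: length = 21

Answer: 21


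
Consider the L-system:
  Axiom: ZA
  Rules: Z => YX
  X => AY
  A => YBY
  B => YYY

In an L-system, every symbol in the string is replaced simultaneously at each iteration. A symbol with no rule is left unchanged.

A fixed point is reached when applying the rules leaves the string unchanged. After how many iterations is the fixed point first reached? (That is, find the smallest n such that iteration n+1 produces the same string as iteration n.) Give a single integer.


Answer: 4

Derivation:
Step 0: ZA
Step 1: YXYBY
Step 2: YAYYYYYY
Step 3: YYBYYYYYYY
Step 4: YYYYYYYYYYYY
Step 5: YYYYYYYYYYYY  (unchanged — fixed point at step 4)


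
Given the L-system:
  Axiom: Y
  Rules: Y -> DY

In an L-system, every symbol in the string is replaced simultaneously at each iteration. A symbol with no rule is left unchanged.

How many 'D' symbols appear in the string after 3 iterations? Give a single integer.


Answer: 3

Derivation:
Step 0: Y  (0 'D')
Step 1: DY  (1 'D')
Step 2: DDY  (2 'D')
Step 3: DDDY  (3 'D')


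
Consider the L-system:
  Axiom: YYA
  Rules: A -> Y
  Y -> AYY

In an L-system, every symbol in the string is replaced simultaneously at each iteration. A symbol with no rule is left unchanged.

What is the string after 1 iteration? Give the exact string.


Answer: AYYAYYY

Derivation:
Step 0: YYA
Step 1: AYYAYYY


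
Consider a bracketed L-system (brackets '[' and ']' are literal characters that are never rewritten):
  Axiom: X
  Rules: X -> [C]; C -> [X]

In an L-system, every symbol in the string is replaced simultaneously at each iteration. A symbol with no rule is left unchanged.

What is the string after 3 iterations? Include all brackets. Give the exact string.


Answer: [[[C]]]

Derivation:
Step 0: X
Step 1: [C]
Step 2: [[X]]
Step 3: [[[C]]]


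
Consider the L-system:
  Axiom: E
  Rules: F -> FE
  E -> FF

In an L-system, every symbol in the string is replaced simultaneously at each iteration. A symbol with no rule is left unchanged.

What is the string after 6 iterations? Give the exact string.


Step 0: E
Step 1: FF
Step 2: FEFE
Step 3: FEFFFEFF
Step 4: FEFFFEFEFEFFFEFE
Step 5: FEFFFEFEFEFFFEFFFEFFFEFEFEFFFEFF
Step 6: FEFFFEFEFEFFFEFFFEFFFEFEFEFFFEFEFEFFFEFEFEFFFEFFFEFFFEFEFEFFFEFE

Answer: FEFFFEFEFEFFFEFFFEFFFEFEFEFFFEFEFEFFFEFEFEFFFEFFFEFFFEFEFEFFFEFE


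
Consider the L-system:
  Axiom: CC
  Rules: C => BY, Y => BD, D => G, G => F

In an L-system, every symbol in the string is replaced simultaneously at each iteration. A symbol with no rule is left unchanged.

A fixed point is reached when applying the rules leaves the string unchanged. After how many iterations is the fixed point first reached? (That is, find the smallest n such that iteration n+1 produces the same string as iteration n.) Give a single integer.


Answer: 4

Derivation:
Step 0: CC
Step 1: BYBY
Step 2: BBDBBD
Step 3: BBGBBG
Step 4: BBFBBF
Step 5: BBFBBF  (unchanged — fixed point at step 4)


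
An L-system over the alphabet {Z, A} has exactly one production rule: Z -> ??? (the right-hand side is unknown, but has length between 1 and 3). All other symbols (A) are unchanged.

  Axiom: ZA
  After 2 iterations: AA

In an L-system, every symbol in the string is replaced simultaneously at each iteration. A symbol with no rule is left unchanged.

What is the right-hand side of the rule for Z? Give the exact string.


Answer: A

Derivation:
Trying Z -> A:
  Step 0: ZA
  Step 1: AA
  Step 2: AA
Matches the given result.


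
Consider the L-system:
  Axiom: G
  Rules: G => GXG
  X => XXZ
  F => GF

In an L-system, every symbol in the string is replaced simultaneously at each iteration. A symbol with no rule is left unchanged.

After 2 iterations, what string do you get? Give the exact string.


Step 0: G
Step 1: GXG
Step 2: GXGXXZGXG

Answer: GXGXXZGXG


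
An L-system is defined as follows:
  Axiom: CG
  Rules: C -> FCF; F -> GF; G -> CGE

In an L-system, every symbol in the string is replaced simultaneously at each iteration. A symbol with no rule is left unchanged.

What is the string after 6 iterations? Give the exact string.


Answer: CGEGFGFFCFGFCGEGFGFFCFGFFCFCGEEEEGFFCFGFFCFCGEEEFCFCGEECGEGFGFFCFGFFCFCGEEEFCFCGEECGEGFFCFCGEECGEGFCGEGFGFFCFGFCGEGFFCFCGEECGEGFGFFCFGFFCFCGEEEFCFCGEECGEGFCGEGFGFFCFGFCGEGFGFFCFGFFCFCGEEEEGFFCFGFFCFCGEEEFCFCGEECGEGFGFFCFGFFCFCGEEEFCFCGEECGEGFFCFCGEECGEGFCGEGFGFFCFGFCGEGFFCFCGEECGEGFGFFCFGFFCFCGEEEFCFCGEECGEGFFCFCGEECGEGFCGEGFGFFCFGFCGEGFFCFCGEECGEGFCGEGFGFFCFGFCGEGFGFFCFGFFCFCGEEEEEE

Derivation:
Step 0: CG
Step 1: FCFCGE
Step 2: GFFCFGFFCFCGEE
Step 3: CGEGFGFFCFGFCGEGFGFFCFGFFCFCGEEE
Step 4: FCFCGEECGEGFCGEGFGFFCFGFCGEGFFCFCGEECGEGFCGEGFGFFCFGFCGEGFGFFCFGFFCFCGEEEE
Step 5: GFFCFGFFCFCGEEEFCFCGEECGEGFFCFCGEECGEGFCGEGFGFFCFGFCGEGFFCFCGEECGEGFGFFCFGFFCFCGEEEFCFCGEECGEGFFCFCGEECGEGFCGEGFGFFCFGFCGEGFFCFCGEECGEGFCGEGFGFFCFGFCGEGFGFFCFGFFCFCGEEEEE
Step 6: CGEGFGFFCFGFCGEGFGFFCFGFFCFCGEEEEGFFCFGFFCFCGEEEFCFCGEECGEGFGFFCFGFFCFCGEEEFCFCGEECGEGFFCFCGEECGEGFCGEGFGFFCFGFCGEGFFCFCGEECGEGFGFFCFGFFCFCGEEEFCFCGEECGEGFCGEGFGFFCFGFCGEGFGFFCFGFFCFCGEEEEGFFCFGFFCFCGEEEFCFCGEECGEGFGFFCFGFFCFCGEEEFCFCGEECGEGFFCFCGEECGEGFCGEGFGFFCFGFCGEGFFCFCGEECGEGFGFFCFGFFCFCGEEEFCFCGEECGEGFFCFCGEECGEGFCGEGFGFFCFGFCGEGFFCFCGEECGEGFCGEGFGFFCFGFCGEGFGFFCFGFFCFCGEEEEEE


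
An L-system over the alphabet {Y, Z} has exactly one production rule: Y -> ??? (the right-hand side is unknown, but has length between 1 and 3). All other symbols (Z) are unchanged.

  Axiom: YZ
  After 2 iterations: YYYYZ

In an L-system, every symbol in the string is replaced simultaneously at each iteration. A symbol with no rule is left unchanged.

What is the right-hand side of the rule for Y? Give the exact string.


Answer: YY

Derivation:
Trying Y -> YY:
  Step 0: YZ
  Step 1: YYZ
  Step 2: YYYYZ
Matches the given result.


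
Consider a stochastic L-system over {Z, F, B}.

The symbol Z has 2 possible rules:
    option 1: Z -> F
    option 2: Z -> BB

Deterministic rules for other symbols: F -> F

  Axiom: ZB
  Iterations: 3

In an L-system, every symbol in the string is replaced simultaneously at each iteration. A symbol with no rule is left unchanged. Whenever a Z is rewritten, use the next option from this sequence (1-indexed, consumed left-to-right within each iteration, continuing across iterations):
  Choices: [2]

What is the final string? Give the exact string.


Step 0: ZB
Step 1: BBB  (used choices [2])
Step 2: BBB  (used choices [])
Step 3: BBB  (used choices [])

Answer: BBB


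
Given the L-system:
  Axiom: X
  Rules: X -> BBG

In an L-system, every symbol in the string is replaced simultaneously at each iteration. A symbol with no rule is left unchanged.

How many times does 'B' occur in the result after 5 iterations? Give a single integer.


Answer: 2

Derivation:
Step 0: X  (0 'B')
Step 1: BBG  (2 'B')
Step 2: BBG  (2 'B')
Step 3: BBG  (2 'B')
Step 4: BBG  (2 'B')
Step 5: BBG  (2 'B')


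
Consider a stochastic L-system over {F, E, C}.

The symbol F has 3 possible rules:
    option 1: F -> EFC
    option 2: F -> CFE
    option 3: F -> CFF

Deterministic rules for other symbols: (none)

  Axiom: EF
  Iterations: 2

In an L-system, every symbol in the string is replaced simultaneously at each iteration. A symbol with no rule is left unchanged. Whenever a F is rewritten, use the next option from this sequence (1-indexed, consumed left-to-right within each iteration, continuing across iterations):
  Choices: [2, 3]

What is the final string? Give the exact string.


Step 0: EF
Step 1: ECFE  (used choices [2])
Step 2: ECCFFE  (used choices [3])

Answer: ECCFFE


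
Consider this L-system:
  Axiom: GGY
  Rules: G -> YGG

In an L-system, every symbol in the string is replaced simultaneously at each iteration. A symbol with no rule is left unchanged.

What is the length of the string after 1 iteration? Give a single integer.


Answer: 7

Derivation:
Step 0: length = 3
Step 1: length = 7


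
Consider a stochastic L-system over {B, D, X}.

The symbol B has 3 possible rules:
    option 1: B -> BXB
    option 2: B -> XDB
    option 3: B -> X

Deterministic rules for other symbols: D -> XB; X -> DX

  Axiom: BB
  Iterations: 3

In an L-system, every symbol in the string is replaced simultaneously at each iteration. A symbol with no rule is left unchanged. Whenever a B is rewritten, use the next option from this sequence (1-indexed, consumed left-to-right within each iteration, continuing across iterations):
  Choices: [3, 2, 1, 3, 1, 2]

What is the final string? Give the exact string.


Answer: XBDXXBDXDXXBXBDXXDB

Derivation:
Step 0: BB
Step 1: XXDB  (used choices [3, 2])
Step 2: DXDXXBBXB  (used choices [1])
Step 3: XBDXXBDXDXXBXBDXXDB  (used choices [3, 1, 2])


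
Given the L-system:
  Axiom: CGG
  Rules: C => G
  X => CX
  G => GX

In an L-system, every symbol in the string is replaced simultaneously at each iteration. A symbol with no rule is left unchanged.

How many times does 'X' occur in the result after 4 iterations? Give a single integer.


Step 0: CGG  (0 'X')
Step 1: GGXGX  (2 'X')
Step 2: GXGXCXGXCX  (5 'X')
Step 3: GXCXGXCXGCXGXCXGCX  (8 'X')
Step 4: GXCXGCXGXCXGCXGXGCXGXCXGCXGXGCX  (13 'X')

Answer: 13


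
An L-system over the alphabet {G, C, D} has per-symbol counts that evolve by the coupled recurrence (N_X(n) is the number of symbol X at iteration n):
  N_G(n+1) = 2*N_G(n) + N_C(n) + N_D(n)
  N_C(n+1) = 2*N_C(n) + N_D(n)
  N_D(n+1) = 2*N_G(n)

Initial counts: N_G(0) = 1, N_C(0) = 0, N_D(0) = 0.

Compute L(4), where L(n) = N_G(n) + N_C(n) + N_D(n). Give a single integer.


Answer: 120

Derivation:
Step 0: N_G=1, N_C=0, N_D=0, L=1
Step 1: N_G=2, N_C=0, N_D=2, L=4
Step 2: N_G=6, N_C=2, N_D=4, L=12
Step 3: N_G=18, N_C=8, N_D=12, L=38
Step 4: N_G=56, N_C=28, N_D=36, L=120


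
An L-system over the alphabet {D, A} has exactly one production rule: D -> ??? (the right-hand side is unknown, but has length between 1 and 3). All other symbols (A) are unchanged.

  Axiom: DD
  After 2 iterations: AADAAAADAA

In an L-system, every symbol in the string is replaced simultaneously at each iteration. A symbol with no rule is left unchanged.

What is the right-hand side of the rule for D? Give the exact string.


Answer: ADA

Derivation:
Trying D -> ADA:
  Step 0: DD
  Step 1: ADAADA
  Step 2: AADAAAADAA
Matches the given result.


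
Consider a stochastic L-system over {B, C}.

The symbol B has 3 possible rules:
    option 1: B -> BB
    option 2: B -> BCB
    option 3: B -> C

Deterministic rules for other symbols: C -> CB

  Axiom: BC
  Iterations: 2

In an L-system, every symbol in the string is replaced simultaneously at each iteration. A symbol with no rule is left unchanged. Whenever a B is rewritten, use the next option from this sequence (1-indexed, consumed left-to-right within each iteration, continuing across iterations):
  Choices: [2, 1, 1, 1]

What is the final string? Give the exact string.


Answer: BBCBBBCBBB

Derivation:
Step 0: BC
Step 1: BCBCB  (used choices [2])
Step 2: BBCBBBCBBB  (used choices [1, 1, 1])


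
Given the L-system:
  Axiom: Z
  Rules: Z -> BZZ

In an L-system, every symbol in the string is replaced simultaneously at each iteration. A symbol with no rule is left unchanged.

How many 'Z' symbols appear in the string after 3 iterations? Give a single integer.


Answer: 8

Derivation:
Step 0: Z  (1 'Z')
Step 1: BZZ  (2 'Z')
Step 2: BBZZBZZ  (4 'Z')
Step 3: BBBZZBZZBBZZBZZ  (8 'Z')


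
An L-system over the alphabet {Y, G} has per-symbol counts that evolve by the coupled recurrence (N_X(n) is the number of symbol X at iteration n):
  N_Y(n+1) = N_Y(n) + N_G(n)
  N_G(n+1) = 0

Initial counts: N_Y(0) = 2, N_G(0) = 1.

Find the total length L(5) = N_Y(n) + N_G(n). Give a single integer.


Answer: 3

Derivation:
Step 0: N_Y=2, N_G=1, L=3
Step 1: N_Y=3, N_G=0, L=3
Step 2: N_Y=3, N_G=0, L=3
Step 3: N_Y=3, N_G=0, L=3
Step 4: N_Y=3, N_G=0, L=3
Step 5: N_Y=3, N_G=0, L=3


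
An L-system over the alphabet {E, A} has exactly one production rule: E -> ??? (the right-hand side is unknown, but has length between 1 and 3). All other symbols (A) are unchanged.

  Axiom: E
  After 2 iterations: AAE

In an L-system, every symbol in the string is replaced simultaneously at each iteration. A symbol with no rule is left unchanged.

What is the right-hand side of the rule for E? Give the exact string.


Trying E -> AE:
  Step 0: E
  Step 1: AE
  Step 2: AAE
Matches the given result.

Answer: AE


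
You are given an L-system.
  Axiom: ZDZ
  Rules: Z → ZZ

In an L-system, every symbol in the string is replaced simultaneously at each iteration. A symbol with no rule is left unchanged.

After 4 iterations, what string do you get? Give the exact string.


Answer: ZZZZZZZZZZZZZZZZDZZZZZZZZZZZZZZZZ

Derivation:
Step 0: ZDZ
Step 1: ZZDZZ
Step 2: ZZZZDZZZZ
Step 3: ZZZZZZZZDZZZZZZZZ
Step 4: ZZZZZZZZZZZZZZZZDZZZZZZZZZZZZZZZZ


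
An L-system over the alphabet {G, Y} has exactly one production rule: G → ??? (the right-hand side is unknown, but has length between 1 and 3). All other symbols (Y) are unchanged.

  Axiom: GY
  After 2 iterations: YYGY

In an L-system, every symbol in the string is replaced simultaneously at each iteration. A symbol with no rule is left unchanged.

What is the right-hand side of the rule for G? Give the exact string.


Trying G → YG:
  Step 0: GY
  Step 1: YGY
  Step 2: YYGY
Matches the given result.

Answer: YG


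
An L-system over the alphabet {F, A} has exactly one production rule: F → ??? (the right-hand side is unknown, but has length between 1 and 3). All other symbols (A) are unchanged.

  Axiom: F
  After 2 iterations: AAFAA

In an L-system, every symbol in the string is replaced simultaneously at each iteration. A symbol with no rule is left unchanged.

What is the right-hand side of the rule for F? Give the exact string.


Answer: AFA

Derivation:
Trying F → AFA:
  Step 0: F
  Step 1: AFA
  Step 2: AAFAA
Matches the given result.


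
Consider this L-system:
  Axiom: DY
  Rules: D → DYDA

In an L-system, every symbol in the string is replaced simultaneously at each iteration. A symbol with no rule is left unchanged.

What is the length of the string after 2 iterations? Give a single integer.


Answer: 11

Derivation:
Step 0: length = 2
Step 1: length = 5
Step 2: length = 11


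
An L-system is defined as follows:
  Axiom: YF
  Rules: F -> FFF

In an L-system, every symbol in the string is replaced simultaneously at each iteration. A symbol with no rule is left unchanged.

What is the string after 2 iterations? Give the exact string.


Answer: YFFFFFFFFF

Derivation:
Step 0: YF
Step 1: YFFF
Step 2: YFFFFFFFFF


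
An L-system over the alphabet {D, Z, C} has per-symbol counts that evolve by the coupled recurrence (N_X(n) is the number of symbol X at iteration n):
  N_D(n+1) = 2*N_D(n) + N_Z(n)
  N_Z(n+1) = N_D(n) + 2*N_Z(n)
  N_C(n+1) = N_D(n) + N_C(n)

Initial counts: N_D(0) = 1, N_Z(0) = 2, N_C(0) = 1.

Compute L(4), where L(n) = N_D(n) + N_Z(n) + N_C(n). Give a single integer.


Step 0: N_D=1, N_Z=2, N_C=1, L=4
Step 1: N_D=4, N_Z=5, N_C=2, L=11
Step 2: N_D=13, N_Z=14, N_C=6, L=33
Step 3: N_D=40, N_Z=41, N_C=19, L=100
Step 4: N_D=121, N_Z=122, N_C=59, L=302

Answer: 302


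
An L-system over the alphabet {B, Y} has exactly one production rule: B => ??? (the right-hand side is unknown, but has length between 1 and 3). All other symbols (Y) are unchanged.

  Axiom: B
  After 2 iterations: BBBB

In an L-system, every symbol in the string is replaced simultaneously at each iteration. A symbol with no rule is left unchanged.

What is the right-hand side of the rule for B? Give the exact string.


Answer: BB

Derivation:
Trying B => BB:
  Step 0: B
  Step 1: BB
  Step 2: BBBB
Matches the given result.


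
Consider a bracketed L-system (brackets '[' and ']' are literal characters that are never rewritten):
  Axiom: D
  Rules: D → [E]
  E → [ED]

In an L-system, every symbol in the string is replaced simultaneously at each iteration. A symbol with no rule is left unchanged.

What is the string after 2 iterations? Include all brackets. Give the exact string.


Answer: [[ED]]

Derivation:
Step 0: D
Step 1: [E]
Step 2: [[ED]]


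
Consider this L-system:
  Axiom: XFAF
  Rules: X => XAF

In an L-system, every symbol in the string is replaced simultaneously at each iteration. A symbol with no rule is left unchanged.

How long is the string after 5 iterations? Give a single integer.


Answer: 14

Derivation:
Step 0: length = 4
Step 1: length = 6
Step 2: length = 8
Step 3: length = 10
Step 4: length = 12
Step 5: length = 14


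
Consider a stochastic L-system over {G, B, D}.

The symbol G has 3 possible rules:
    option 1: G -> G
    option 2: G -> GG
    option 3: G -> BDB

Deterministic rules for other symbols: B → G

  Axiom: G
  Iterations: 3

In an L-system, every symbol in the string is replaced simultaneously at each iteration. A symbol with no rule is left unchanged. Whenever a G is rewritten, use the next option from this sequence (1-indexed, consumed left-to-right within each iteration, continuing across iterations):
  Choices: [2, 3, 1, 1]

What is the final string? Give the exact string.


Step 0: G
Step 1: GG  (used choices [2])
Step 2: BDBG  (used choices [3, 1])
Step 3: GDGG  (used choices [1])

Answer: GDGG


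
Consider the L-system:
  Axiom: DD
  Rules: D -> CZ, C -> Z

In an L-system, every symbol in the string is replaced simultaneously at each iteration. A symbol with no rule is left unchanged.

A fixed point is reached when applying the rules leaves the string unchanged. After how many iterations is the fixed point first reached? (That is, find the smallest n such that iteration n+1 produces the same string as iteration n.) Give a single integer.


Step 0: DD
Step 1: CZCZ
Step 2: ZZZZ
Step 3: ZZZZ  (unchanged — fixed point at step 2)

Answer: 2


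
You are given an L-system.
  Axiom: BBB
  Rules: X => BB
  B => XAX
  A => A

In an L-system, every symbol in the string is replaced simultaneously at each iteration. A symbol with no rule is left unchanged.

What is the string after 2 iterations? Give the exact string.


Step 0: BBB
Step 1: XAXXAXXAX
Step 2: BBABBBBABBBBABB

Answer: BBABBBBABBBBABB


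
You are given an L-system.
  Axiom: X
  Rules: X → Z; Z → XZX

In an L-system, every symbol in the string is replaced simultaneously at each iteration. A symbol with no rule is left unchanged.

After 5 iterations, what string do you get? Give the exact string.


Answer: ZXZXZXZXZXZXZXZXZXZXZ

Derivation:
Step 0: X
Step 1: Z
Step 2: XZX
Step 3: ZXZXZ
Step 4: XZXZXZXZXZX
Step 5: ZXZXZXZXZXZXZXZXZXZXZ


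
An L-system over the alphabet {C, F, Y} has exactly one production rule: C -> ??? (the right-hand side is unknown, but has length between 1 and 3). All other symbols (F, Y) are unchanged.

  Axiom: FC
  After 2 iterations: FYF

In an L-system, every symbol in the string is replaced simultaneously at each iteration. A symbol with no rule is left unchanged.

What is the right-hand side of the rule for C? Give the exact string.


Answer: YF

Derivation:
Trying C -> YF:
  Step 0: FC
  Step 1: FYF
  Step 2: FYF
Matches the given result.


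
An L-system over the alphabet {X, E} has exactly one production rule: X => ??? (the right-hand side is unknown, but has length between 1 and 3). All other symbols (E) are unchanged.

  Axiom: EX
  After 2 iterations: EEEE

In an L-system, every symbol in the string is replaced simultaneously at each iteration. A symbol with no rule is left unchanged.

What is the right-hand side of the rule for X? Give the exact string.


Answer: EEE

Derivation:
Trying X => EEE:
  Step 0: EX
  Step 1: EEEE
  Step 2: EEEE
Matches the given result.


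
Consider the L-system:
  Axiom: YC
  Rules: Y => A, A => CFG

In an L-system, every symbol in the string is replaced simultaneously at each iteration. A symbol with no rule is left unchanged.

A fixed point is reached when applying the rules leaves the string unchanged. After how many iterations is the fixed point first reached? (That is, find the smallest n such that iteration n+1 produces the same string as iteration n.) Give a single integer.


Step 0: YC
Step 1: AC
Step 2: CFGC
Step 3: CFGC  (unchanged — fixed point at step 2)

Answer: 2


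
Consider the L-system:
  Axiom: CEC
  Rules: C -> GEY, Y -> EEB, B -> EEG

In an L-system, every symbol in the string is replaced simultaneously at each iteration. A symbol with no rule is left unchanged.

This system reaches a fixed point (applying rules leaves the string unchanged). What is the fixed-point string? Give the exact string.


Answer: GEEEEEGEGEEEEEG

Derivation:
Step 0: CEC
Step 1: GEYEGEY
Step 2: GEEEBEGEEEB
Step 3: GEEEEEGEGEEEEEG
Step 4: GEEEEEGEGEEEEEG  (unchanged — fixed point at step 3)


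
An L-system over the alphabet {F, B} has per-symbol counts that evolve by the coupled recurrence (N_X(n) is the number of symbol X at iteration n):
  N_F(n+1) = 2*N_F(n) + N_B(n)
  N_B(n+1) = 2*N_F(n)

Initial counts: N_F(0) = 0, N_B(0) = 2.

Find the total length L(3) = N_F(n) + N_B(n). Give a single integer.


Step 0: N_F=0, N_B=2, L=2
Step 1: N_F=2, N_B=0, L=2
Step 2: N_F=4, N_B=4, L=8
Step 3: N_F=12, N_B=8, L=20

Answer: 20


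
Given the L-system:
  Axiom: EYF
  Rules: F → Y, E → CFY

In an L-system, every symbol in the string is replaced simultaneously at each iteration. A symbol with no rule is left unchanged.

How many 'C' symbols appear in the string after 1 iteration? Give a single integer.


Step 0: EYF  (0 'C')
Step 1: CFYYY  (1 'C')

Answer: 1


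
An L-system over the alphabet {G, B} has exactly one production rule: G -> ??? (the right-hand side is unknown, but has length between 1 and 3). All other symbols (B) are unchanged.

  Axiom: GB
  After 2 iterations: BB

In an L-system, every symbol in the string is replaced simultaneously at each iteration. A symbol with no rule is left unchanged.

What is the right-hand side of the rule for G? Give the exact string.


Answer: B

Derivation:
Trying G -> B:
  Step 0: GB
  Step 1: BB
  Step 2: BB
Matches the given result.


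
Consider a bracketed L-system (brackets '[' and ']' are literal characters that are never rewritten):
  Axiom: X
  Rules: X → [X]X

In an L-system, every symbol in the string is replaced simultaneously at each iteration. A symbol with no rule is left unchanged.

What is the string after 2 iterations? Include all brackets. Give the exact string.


Step 0: X
Step 1: [X]X
Step 2: [[X]X][X]X

Answer: [[X]X][X]X
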